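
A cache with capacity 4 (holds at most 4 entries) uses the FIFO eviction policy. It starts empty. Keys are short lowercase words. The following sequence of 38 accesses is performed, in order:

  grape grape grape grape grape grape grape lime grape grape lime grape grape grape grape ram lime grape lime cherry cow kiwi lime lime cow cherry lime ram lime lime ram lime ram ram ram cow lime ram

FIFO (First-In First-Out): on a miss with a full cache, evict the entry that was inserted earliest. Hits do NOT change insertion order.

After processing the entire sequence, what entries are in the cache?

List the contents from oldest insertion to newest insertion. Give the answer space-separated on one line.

FIFO simulation (capacity=4):
  1. access grape: MISS. Cache (old->new): [grape]
  2. access grape: HIT. Cache (old->new): [grape]
  3. access grape: HIT. Cache (old->new): [grape]
  4. access grape: HIT. Cache (old->new): [grape]
  5. access grape: HIT. Cache (old->new): [grape]
  6. access grape: HIT. Cache (old->new): [grape]
  7. access grape: HIT. Cache (old->new): [grape]
  8. access lime: MISS. Cache (old->new): [grape lime]
  9. access grape: HIT. Cache (old->new): [grape lime]
  10. access grape: HIT. Cache (old->new): [grape lime]
  11. access lime: HIT. Cache (old->new): [grape lime]
  12. access grape: HIT. Cache (old->new): [grape lime]
  13. access grape: HIT. Cache (old->new): [grape lime]
  14. access grape: HIT. Cache (old->new): [grape lime]
  15. access grape: HIT. Cache (old->new): [grape lime]
  16. access ram: MISS. Cache (old->new): [grape lime ram]
  17. access lime: HIT. Cache (old->new): [grape lime ram]
  18. access grape: HIT. Cache (old->new): [grape lime ram]
  19. access lime: HIT. Cache (old->new): [grape lime ram]
  20. access cherry: MISS. Cache (old->new): [grape lime ram cherry]
  21. access cow: MISS, evict grape. Cache (old->new): [lime ram cherry cow]
  22. access kiwi: MISS, evict lime. Cache (old->new): [ram cherry cow kiwi]
  23. access lime: MISS, evict ram. Cache (old->new): [cherry cow kiwi lime]
  24. access lime: HIT. Cache (old->new): [cherry cow kiwi lime]
  25. access cow: HIT. Cache (old->new): [cherry cow kiwi lime]
  26. access cherry: HIT. Cache (old->new): [cherry cow kiwi lime]
  27. access lime: HIT. Cache (old->new): [cherry cow kiwi lime]
  28. access ram: MISS, evict cherry. Cache (old->new): [cow kiwi lime ram]
  29. access lime: HIT. Cache (old->new): [cow kiwi lime ram]
  30. access lime: HIT. Cache (old->new): [cow kiwi lime ram]
  31. access ram: HIT. Cache (old->new): [cow kiwi lime ram]
  32. access lime: HIT. Cache (old->new): [cow kiwi lime ram]
  33. access ram: HIT. Cache (old->new): [cow kiwi lime ram]
  34. access ram: HIT. Cache (old->new): [cow kiwi lime ram]
  35. access ram: HIT. Cache (old->new): [cow kiwi lime ram]
  36. access cow: HIT. Cache (old->new): [cow kiwi lime ram]
  37. access lime: HIT. Cache (old->new): [cow kiwi lime ram]
  38. access ram: HIT. Cache (old->new): [cow kiwi lime ram]
Total: 30 hits, 8 misses, 4 evictions

Answer: cow kiwi lime ram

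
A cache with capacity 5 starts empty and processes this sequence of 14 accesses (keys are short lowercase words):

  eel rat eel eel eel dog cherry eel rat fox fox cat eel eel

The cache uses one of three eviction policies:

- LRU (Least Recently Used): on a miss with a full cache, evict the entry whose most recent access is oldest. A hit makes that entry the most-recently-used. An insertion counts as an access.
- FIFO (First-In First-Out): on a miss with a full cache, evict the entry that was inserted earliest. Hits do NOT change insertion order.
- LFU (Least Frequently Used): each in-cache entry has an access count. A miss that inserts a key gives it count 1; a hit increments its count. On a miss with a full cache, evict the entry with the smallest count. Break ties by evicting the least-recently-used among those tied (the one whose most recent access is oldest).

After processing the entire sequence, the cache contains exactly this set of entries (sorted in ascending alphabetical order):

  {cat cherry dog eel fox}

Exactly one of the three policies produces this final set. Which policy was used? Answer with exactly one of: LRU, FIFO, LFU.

Simulating under each policy and comparing final sets:
  LRU: final set = {cat cherry eel fox rat} -> differs
  FIFO: final set = {cat cherry dog eel fox} -> MATCHES target
  LFU: final set = {cat cherry eel fox rat} -> differs
Only FIFO produces the target set.

Answer: FIFO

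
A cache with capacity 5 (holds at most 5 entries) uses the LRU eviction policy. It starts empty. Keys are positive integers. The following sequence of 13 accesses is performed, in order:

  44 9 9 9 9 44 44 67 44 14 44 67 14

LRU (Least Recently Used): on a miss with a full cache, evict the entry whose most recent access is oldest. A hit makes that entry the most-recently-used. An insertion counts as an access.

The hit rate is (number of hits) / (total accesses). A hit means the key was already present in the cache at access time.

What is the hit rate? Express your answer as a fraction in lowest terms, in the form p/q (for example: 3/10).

LRU simulation (capacity=5):
  1. access 44: MISS. Cache (LRU->MRU): [44]
  2. access 9: MISS. Cache (LRU->MRU): [44 9]
  3. access 9: HIT. Cache (LRU->MRU): [44 9]
  4. access 9: HIT. Cache (LRU->MRU): [44 9]
  5. access 9: HIT. Cache (LRU->MRU): [44 9]
  6. access 44: HIT. Cache (LRU->MRU): [9 44]
  7. access 44: HIT. Cache (LRU->MRU): [9 44]
  8. access 67: MISS. Cache (LRU->MRU): [9 44 67]
  9. access 44: HIT. Cache (LRU->MRU): [9 67 44]
  10. access 14: MISS. Cache (LRU->MRU): [9 67 44 14]
  11. access 44: HIT. Cache (LRU->MRU): [9 67 14 44]
  12. access 67: HIT. Cache (LRU->MRU): [9 14 44 67]
  13. access 14: HIT. Cache (LRU->MRU): [9 44 67 14]
Total: 9 hits, 4 misses, 0 evictions

Hit rate = 9/13

Answer: 9/13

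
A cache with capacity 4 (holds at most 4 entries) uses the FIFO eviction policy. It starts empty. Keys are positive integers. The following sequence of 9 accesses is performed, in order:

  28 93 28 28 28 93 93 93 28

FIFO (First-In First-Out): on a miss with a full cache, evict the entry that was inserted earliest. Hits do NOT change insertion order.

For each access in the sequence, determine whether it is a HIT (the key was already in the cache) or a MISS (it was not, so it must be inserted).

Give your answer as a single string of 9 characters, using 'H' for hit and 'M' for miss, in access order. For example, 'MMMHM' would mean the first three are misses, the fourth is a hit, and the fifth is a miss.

Answer: MMHHHHHHH

Derivation:
FIFO simulation (capacity=4):
  1. access 28: MISS. Cache (old->new): [28]
  2. access 93: MISS. Cache (old->new): [28 93]
  3. access 28: HIT. Cache (old->new): [28 93]
  4. access 28: HIT. Cache (old->new): [28 93]
  5. access 28: HIT. Cache (old->new): [28 93]
  6. access 93: HIT. Cache (old->new): [28 93]
  7. access 93: HIT. Cache (old->new): [28 93]
  8. access 93: HIT. Cache (old->new): [28 93]
  9. access 28: HIT. Cache (old->new): [28 93]
Total: 7 hits, 2 misses, 0 evictions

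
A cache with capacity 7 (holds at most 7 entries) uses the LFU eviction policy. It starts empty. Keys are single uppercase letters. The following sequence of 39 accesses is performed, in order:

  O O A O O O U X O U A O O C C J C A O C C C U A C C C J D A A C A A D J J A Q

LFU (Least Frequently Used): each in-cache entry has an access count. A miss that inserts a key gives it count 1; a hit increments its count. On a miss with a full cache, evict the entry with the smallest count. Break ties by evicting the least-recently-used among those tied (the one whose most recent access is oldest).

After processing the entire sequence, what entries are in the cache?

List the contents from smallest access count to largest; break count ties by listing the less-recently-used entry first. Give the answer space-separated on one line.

LFU simulation (capacity=7):
  1. access O: MISS. Cache: [O(c=1)]
  2. access O: HIT, count now 2. Cache: [O(c=2)]
  3. access A: MISS. Cache: [A(c=1) O(c=2)]
  4. access O: HIT, count now 3. Cache: [A(c=1) O(c=3)]
  5. access O: HIT, count now 4. Cache: [A(c=1) O(c=4)]
  6. access O: HIT, count now 5. Cache: [A(c=1) O(c=5)]
  7. access U: MISS. Cache: [A(c=1) U(c=1) O(c=5)]
  8. access X: MISS. Cache: [A(c=1) U(c=1) X(c=1) O(c=5)]
  9. access O: HIT, count now 6. Cache: [A(c=1) U(c=1) X(c=1) O(c=6)]
  10. access U: HIT, count now 2. Cache: [A(c=1) X(c=1) U(c=2) O(c=6)]
  11. access A: HIT, count now 2. Cache: [X(c=1) U(c=2) A(c=2) O(c=6)]
  12. access O: HIT, count now 7. Cache: [X(c=1) U(c=2) A(c=2) O(c=7)]
  13. access O: HIT, count now 8. Cache: [X(c=1) U(c=2) A(c=2) O(c=8)]
  14. access C: MISS. Cache: [X(c=1) C(c=1) U(c=2) A(c=2) O(c=8)]
  15. access C: HIT, count now 2. Cache: [X(c=1) U(c=2) A(c=2) C(c=2) O(c=8)]
  16. access J: MISS. Cache: [X(c=1) J(c=1) U(c=2) A(c=2) C(c=2) O(c=8)]
  17. access C: HIT, count now 3. Cache: [X(c=1) J(c=1) U(c=2) A(c=2) C(c=3) O(c=8)]
  18. access A: HIT, count now 3. Cache: [X(c=1) J(c=1) U(c=2) C(c=3) A(c=3) O(c=8)]
  19. access O: HIT, count now 9. Cache: [X(c=1) J(c=1) U(c=2) C(c=3) A(c=3) O(c=9)]
  20. access C: HIT, count now 4. Cache: [X(c=1) J(c=1) U(c=2) A(c=3) C(c=4) O(c=9)]
  21. access C: HIT, count now 5. Cache: [X(c=1) J(c=1) U(c=2) A(c=3) C(c=5) O(c=9)]
  22. access C: HIT, count now 6. Cache: [X(c=1) J(c=1) U(c=2) A(c=3) C(c=6) O(c=9)]
  23. access U: HIT, count now 3. Cache: [X(c=1) J(c=1) A(c=3) U(c=3) C(c=6) O(c=9)]
  24. access A: HIT, count now 4. Cache: [X(c=1) J(c=1) U(c=3) A(c=4) C(c=6) O(c=9)]
  25. access C: HIT, count now 7. Cache: [X(c=1) J(c=1) U(c=3) A(c=4) C(c=7) O(c=9)]
  26. access C: HIT, count now 8. Cache: [X(c=1) J(c=1) U(c=3) A(c=4) C(c=8) O(c=9)]
  27. access C: HIT, count now 9. Cache: [X(c=1) J(c=1) U(c=3) A(c=4) O(c=9) C(c=9)]
  28. access J: HIT, count now 2. Cache: [X(c=1) J(c=2) U(c=3) A(c=4) O(c=9) C(c=9)]
  29. access D: MISS. Cache: [X(c=1) D(c=1) J(c=2) U(c=3) A(c=4) O(c=9) C(c=9)]
  30. access A: HIT, count now 5. Cache: [X(c=1) D(c=1) J(c=2) U(c=3) A(c=5) O(c=9) C(c=9)]
  31. access A: HIT, count now 6. Cache: [X(c=1) D(c=1) J(c=2) U(c=3) A(c=6) O(c=9) C(c=9)]
  32. access C: HIT, count now 10. Cache: [X(c=1) D(c=1) J(c=2) U(c=3) A(c=6) O(c=9) C(c=10)]
  33. access A: HIT, count now 7. Cache: [X(c=1) D(c=1) J(c=2) U(c=3) A(c=7) O(c=9) C(c=10)]
  34. access A: HIT, count now 8. Cache: [X(c=1) D(c=1) J(c=2) U(c=3) A(c=8) O(c=9) C(c=10)]
  35. access D: HIT, count now 2. Cache: [X(c=1) J(c=2) D(c=2) U(c=3) A(c=8) O(c=9) C(c=10)]
  36. access J: HIT, count now 3. Cache: [X(c=1) D(c=2) U(c=3) J(c=3) A(c=8) O(c=9) C(c=10)]
  37. access J: HIT, count now 4. Cache: [X(c=1) D(c=2) U(c=3) J(c=4) A(c=8) O(c=9) C(c=10)]
  38. access A: HIT, count now 9. Cache: [X(c=1) D(c=2) U(c=3) J(c=4) O(c=9) A(c=9) C(c=10)]
  39. access Q: MISS, evict X(c=1). Cache: [Q(c=1) D(c=2) U(c=3) J(c=4) O(c=9) A(c=9) C(c=10)]
Total: 31 hits, 8 misses, 1 evictions

Answer: Q D U J O A C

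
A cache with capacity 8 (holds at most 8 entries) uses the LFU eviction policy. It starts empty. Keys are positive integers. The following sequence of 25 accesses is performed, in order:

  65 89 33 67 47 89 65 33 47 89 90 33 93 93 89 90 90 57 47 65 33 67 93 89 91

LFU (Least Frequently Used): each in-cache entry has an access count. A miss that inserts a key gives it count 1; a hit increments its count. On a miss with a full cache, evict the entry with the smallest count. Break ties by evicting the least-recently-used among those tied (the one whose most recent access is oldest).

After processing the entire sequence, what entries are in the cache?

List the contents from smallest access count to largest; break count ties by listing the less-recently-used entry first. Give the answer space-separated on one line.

Answer: 91 67 90 47 65 93 33 89

Derivation:
LFU simulation (capacity=8):
  1. access 65: MISS. Cache: [65(c=1)]
  2. access 89: MISS. Cache: [65(c=1) 89(c=1)]
  3. access 33: MISS. Cache: [65(c=1) 89(c=1) 33(c=1)]
  4. access 67: MISS. Cache: [65(c=1) 89(c=1) 33(c=1) 67(c=1)]
  5. access 47: MISS. Cache: [65(c=1) 89(c=1) 33(c=1) 67(c=1) 47(c=1)]
  6. access 89: HIT, count now 2. Cache: [65(c=1) 33(c=1) 67(c=1) 47(c=1) 89(c=2)]
  7. access 65: HIT, count now 2. Cache: [33(c=1) 67(c=1) 47(c=1) 89(c=2) 65(c=2)]
  8. access 33: HIT, count now 2. Cache: [67(c=1) 47(c=1) 89(c=2) 65(c=2) 33(c=2)]
  9. access 47: HIT, count now 2. Cache: [67(c=1) 89(c=2) 65(c=2) 33(c=2) 47(c=2)]
  10. access 89: HIT, count now 3. Cache: [67(c=1) 65(c=2) 33(c=2) 47(c=2) 89(c=3)]
  11. access 90: MISS. Cache: [67(c=1) 90(c=1) 65(c=2) 33(c=2) 47(c=2) 89(c=3)]
  12. access 33: HIT, count now 3. Cache: [67(c=1) 90(c=1) 65(c=2) 47(c=2) 89(c=3) 33(c=3)]
  13. access 93: MISS. Cache: [67(c=1) 90(c=1) 93(c=1) 65(c=2) 47(c=2) 89(c=3) 33(c=3)]
  14. access 93: HIT, count now 2. Cache: [67(c=1) 90(c=1) 65(c=2) 47(c=2) 93(c=2) 89(c=3) 33(c=3)]
  15. access 89: HIT, count now 4. Cache: [67(c=1) 90(c=1) 65(c=2) 47(c=2) 93(c=2) 33(c=3) 89(c=4)]
  16. access 90: HIT, count now 2. Cache: [67(c=1) 65(c=2) 47(c=2) 93(c=2) 90(c=2) 33(c=3) 89(c=4)]
  17. access 90: HIT, count now 3. Cache: [67(c=1) 65(c=2) 47(c=2) 93(c=2) 33(c=3) 90(c=3) 89(c=4)]
  18. access 57: MISS. Cache: [67(c=1) 57(c=1) 65(c=2) 47(c=2) 93(c=2) 33(c=3) 90(c=3) 89(c=4)]
  19. access 47: HIT, count now 3. Cache: [67(c=1) 57(c=1) 65(c=2) 93(c=2) 33(c=3) 90(c=3) 47(c=3) 89(c=4)]
  20. access 65: HIT, count now 3. Cache: [67(c=1) 57(c=1) 93(c=2) 33(c=3) 90(c=3) 47(c=3) 65(c=3) 89(c=4)]
  21. access 33: HIT, count now 4. Cache: [67(c=1) 57(c=1) 93(c=2) 90(c=3) 47(c=3) 65(c=3) 89(c=4) 33(c=4)]
  22. access 67: HIT, count now 2. Cache: [57(c=1) 93(c=2) 67(c=2) 90(c=3) 47(c=3) 65(c=3) 89(c=4) 33(c=4)]
  23. access 93: HIT, count now 3. Cache: [57(c=1) 67(c=2) 90(c=3) 47(c=3) 65(c=3) 93(c=3) 89(c=4) 33(c=4)]
  24. access 89: HIT, count now 5. Cache: [57(c=1) 67(c=2) 90(c=3) 47(c=3) 65(c=3) 93(c=3) 33(c=4) 89(c=5)]
  25. access 91: MISS, evict 57(c=1). Cache: [91(c=1) 67(c=2) 90(c=3) 47(c=3) 65(c=3) 93(c=3) 33(c=4) 89(c=5)]
Total: 16 hits, 9 misses, 1 evictions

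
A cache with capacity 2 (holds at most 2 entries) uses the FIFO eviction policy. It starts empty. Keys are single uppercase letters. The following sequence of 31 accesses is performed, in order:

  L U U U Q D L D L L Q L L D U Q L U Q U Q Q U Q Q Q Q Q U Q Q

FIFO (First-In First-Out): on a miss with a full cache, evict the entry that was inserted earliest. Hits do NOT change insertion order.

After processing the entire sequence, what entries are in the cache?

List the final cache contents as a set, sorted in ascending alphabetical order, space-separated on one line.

Answer: Q U

Derivation:
FIFO simulation (capacity=2):
  1. access L: MISS. Cache (old->new): [L]
  2. access U: MISS. Cache (old->new): [L U]
  3. access U: HIT. Cache (old->new): [L U]
  4. access U: HIT. Cache (old->new): [L U]
  5. access Q: MISS, evict L. Cache (old->new): [U Q]
  6. access D: MISS, evict U. Cache (old->new): [Q D]
  7. access L: MISS, evict Q. Cache (old->new): [D L]
  8. access D: HIT. Cache (old->new): [D L]
  9. access L: HIT. Cache (old->new): [D L]
  10. access L: HIT. Cache (old->new): [D L]
  11. access Q: MISS, evict D. Cache (old->new): [L Q]
  12. access L: HIT. Cache (old->new): [L Q]
  13. access L: HIT. Cache (old->new): [L Q]
  14. access D: MISS, evict L. Cache (old->new): [Q D]
  15. access U: MISS, evict Q. Cache (old->new): [D U]
  16. access Q: MISS, evict D. Cache (old->new): [U Q]
  17. access L: MISS, evict U. Cache (old->new): [Q L]
  18. access U: MISS, evict Q. Cache (old->new): [L U]
  19. access Q: MISS, evict L. Cache (old->new): [U Q]
  20. access U: HIT. Cache (old->new): [U Q]
  21. access Q: HIT. Cache (old->new): [U Q]
  22. access Q: HIT. Cache (old->new): [U Q]
  23. access U: HIT. Cache (old->new): [U Q]
  24. access Q: HIT. Cache (old->new): [U Q]
  25. access Q: HIT. Cache (old->new): [U Q]
  26. access Q: HIT. Cache (old->new): [U Q]
  27. access Q: HIT. Cache (old->new): [U Q]
  28. access Q: HIT. Cache (old->new): [U Q]
  29. access U: HIT. Cache (old->new): [U Q]
  30. access Q: HIT. Cache (old->new): [U Q]
  31. access Q: HIT. Cache (old->new): [U Q]
Total: 19 hits, 12 misses, 10 evictions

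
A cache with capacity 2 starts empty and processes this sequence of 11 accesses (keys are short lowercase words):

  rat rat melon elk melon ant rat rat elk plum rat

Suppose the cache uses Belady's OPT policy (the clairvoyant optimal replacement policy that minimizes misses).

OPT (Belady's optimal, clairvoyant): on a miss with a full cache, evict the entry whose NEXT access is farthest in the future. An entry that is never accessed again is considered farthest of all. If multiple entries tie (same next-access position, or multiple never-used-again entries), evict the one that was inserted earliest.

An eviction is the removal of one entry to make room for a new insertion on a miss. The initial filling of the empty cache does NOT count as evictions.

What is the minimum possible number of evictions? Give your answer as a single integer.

OPT (Belady) simulation (capacity=2):
  1. access rat: MISS. Cache: [rat]
  2. access rat: HIT. Next use of rat: step 7. Cache: [rat]
  3. access melon: MISS. Cache: [rat melon]
  4. access elk: MISS, evict rat (next use: step 7). Cache: [melon elk]
  5. access melon: HIT. Next use of melon: never. Cache: [melon elk]
  6. access ant: MISS, evict melon (next use: never). Cache: [elk ant]
  7. access rat: MISS, evict ant (next use: never). Cache: [elk rat]
  8. access rat: HIT. Next use of rat: step 11. Cache: [elk rat]
  9. access elk: HIT. Next use of elk: never. Cache: [elk rat]
  10. access plum: MISS, evict elk (next use: never). Cache: [rat plum]
  11. access rat: HIT. Next use of rat: never. Cache: [rat plum]
Total: 5 hits, 6 misses, 4 evictions

Answer: 4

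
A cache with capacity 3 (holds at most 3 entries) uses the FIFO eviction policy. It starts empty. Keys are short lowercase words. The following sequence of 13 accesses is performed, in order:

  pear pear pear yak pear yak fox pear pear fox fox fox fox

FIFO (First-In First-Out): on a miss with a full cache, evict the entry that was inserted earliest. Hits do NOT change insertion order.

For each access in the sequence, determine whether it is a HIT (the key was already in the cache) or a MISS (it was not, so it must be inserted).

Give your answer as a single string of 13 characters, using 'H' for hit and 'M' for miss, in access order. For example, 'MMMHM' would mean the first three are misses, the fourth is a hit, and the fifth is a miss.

FIFO simulation (capacity=3):
  1. access pear: MISS. Cache (old->new): [pear]
  2. access pear: HIT. Cache (old->new): [pear]
  3. access pear: HIT. Cache (old->new): [pear]
  4. access yak: MISS. Cache (old->new): [pear yak]
  5. access pear: HIT. Cache (old->new): [pear yak]
  6. access yak: HIT. Cache (old->new): [pear yak]
  7. access fox: MISS. Cache (old->new): [pear yak fox]
  8. access pear: HIT. Cache (old->new): [pear yak fox]
  9. access pear: HIT. Cache (old->new): [pear yak fox]
  10. access fox: HIT. Cache (old->new): [pear yak fox]
  11. access fox: HIT. Cache (old->new): [pear yak fox]
  12. access fox: HIT. Cache (old->new): [pear yak fox]
  13. access fox: HIT. Cache (old->new): [pear yak fox]
Total: 10 hits, 3 misses, 0 evictions

Answer: MHHMHHMHHHHHH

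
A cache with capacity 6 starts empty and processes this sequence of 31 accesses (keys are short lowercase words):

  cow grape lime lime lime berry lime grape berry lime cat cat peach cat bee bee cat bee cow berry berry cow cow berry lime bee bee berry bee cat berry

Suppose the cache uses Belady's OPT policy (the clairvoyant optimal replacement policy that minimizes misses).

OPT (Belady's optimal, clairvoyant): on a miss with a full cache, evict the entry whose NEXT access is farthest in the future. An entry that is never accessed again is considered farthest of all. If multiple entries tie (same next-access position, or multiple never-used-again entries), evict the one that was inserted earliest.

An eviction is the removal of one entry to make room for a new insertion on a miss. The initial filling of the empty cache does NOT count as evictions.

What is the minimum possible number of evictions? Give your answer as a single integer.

Answer: 1

Derivation:
OPT (Belady) simulation (capacity=6):
  1. access cow: MISS. Cache: [cow]
  2. access grape: MISS. Cache: [cow grape]
  3. access lime: MISS. Cache: [cow grape lime]
  4. access lime: HIT. Next use of lime: step 5. Cache: [cow grape lime]
  5. access lime: HIT. Next use of lime: step 7. Cache: [cow grape lime]
  6. access berry: MISS. Cache: [cow grape lime berry]
  7. access lime: HIT. Next use of lime: step 10. Cache: [cow grape lime berry]
  8. access grape: HIT. Next use of grape: never. Cache: [cow grape lime berry]
  9. access berry: HIT. Next use of berry: step 20. Cache: [cow grape lime berry]
  10. access lime: HIT. Next use of lime: step 25. Cache: [cow grape lime berry]
  11. access cat: MISS. Cache: [cow grape lime berry cat]
  12. access cat: HIT. Next use of cat: step 14. Cache: [cow grape lime berry cat]
  13. access peach: MISS. Cache: [cow grape lime berry cat peach]
  14. access cat: HIT. Next use of cat: step 17. Cache: [cow grape lime berry cat peach]
  15. access bee: MISS, evict grape (next use: never). Cache: [cow lime berry cat peach bee]
  16. access bee: HIT. Next use of bee: step 18. Cache: [cow lime berry cat peach bee]
  17. access cat: HIT. Next use of cat: step 30. Cache: [cow lime berry cat peach bee]
  18. access bee: HIT. Next use of bee: step 26. Cache: [cow lime berry cat peach bee]
  19. access cow: HIT. Next use of cow: step 22. Cache: [cow lime berry cat peach bee]
  20. access berry: HIT. Next use of berry: step 21. Cache: [cow lime berry cat peach bee]
  21. access berry: HIT. Next use of berry: step 24. Cache: [cow lime berry cat peach bee]
  22. access cow: HIT. Next use of cow: step 23. Cache: [cow lime berry cat peach bee]
  23. access cow: HIT. Next use of cow: never. Cache: [cow lime berry cat peach bee]
  24. access berry: HIT. Next use of berry: step 28. Cache: [cow lime berry cat peach bee]
  25. access lime: HIT. Next use of lime: never. Cache: [cow lime berry cat peach bee]
  26. access bee: HIT. Next use of bee: step 27. Cache: [cow lime berry cat peach bee]
  27. access bee: HIT. Next use of bee: step 29. Cache: [cow lime berry cat peach bee]
  28. access berry: HIT. Next use of berry: step 31. Cache: [cow lime berry cat peach bee]
  29. access bee: HIT. Next use of bee: never. Cache: [cow lime berry cat peach bee]
  30. access cat: HIT. Next use of cat: never. Cache: [cow lime berry cat peach bee]
  31. access berry: HIT. Next use of berry: never. Cache: [cow lime berry cat peach bee]
Total: 24 hits, 7 misses, 1 evictions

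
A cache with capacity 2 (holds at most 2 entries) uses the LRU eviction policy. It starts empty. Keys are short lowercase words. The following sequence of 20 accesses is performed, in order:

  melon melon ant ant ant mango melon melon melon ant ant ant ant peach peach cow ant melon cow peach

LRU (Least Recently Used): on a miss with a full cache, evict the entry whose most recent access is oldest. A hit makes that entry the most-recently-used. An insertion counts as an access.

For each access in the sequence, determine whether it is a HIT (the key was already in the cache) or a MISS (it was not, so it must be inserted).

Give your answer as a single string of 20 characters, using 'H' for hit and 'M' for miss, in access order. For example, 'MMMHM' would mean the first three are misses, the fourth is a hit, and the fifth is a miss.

Answer: MHMHHMMHHMHHHMHMMMMM

Derivation:
LRU simulation (capacity=2):
  1. access melon: MISS. Cache (LRU->MRU): [melon]
  2. access melon: HIT. Cache (LRU->MRU): [melon]
  3. access ant: MISS. Cache (LRU->MRU): [melon ant]
  4. access ant: HIT. Cache (LRU->MRU): [melon ant]
  5. access ant: HIT. Cache (LRU->MRU): [melon ant]
  6. access mango: MISS, evict melon. Cache (LRU->MRU): [ant mango]
  7. access melon: MISS, evict ant. Cache (LRU->MRU): [mango melon]
  8. access melon: HIT. Cache (LRU->MRU): [mango melon]
  9. access melon: HIT. Cache (LRU->MRU): [mango melon]
  10. access ant: MISS, evict mango. Cache (LRU->MRU): [melon ant]
  11. access ant: HIT. Cache (LRU->MRU): [melon ant]
  12. access ant: HIT. Cache (LRU->MRU): [melon ant]
  13. access ant: HIT. Cache (LRU->MRU): [melon ant]
  14. access peach: MISS, evict melon. Cache (LRU->MRU): [ant peach]
  15. access peach: HIT. Cache (LRU->MRU): [ant peach]
  16. access cow: MISS, evict ant. Cache (LRU->MRU): [peach cow]
  17. access ant: MISS, evict peach. Cache (LRU->MRU): [cow ant]
  18. access melon: MISS, evict cow. Cache (LRU->MRU): [ant melon]
  19. access cow: MISS, evict ant. Cache (LRU->MRU): [melon cow]
  20. access peach: MISS, evict melon. Cache (LRU->MRU): [cow peach]
Total: 9 hits, 11 misses, 9 evictions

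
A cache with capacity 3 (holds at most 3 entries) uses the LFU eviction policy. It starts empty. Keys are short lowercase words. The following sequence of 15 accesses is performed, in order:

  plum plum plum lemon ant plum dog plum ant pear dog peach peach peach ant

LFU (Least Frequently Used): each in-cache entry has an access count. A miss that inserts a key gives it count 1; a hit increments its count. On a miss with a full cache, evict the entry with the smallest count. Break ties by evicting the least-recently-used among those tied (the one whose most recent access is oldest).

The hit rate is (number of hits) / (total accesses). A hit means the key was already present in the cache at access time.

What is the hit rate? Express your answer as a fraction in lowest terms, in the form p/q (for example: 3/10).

LFU simulation (capacity=3):
  1. access plum: MISS. Cache: [plum(c=1)]
  2. access plum: HIT, count now 2. Cache: [plum(c=2)]
  3. access plum: HIT, count now 3. Cache: [plum(c=3)]
  4. access lemon: MISS. Cache: [lemon(c=1) plum(c=3)]
  5. access ant: MISS. Cache: [lemon(c=1) ant(c=1) plum(c=3)]
  6. access plum: HIT, count now 4. Cache: [lemon(c=1) ant(c=1) plum(c=4)]
  7. access dog: MISS, evict lemon(c=1). Cache: [ant(c=1) dog(c=1) plum(c=4)]
  8. access plum: HIT, count now 5. Cache: [ant(c=1) dog(c=1) plum(c=5)]
  9. access ant: HIT, count now 2. Cache: [dog(c=1) ant(c=2) plum(c=5)]
  10. access pear: MISS, evict dog(c=1). Cache: [pear(c=1) ant(c=2) plum(c=5)]
  11. access dog: MISS, evict pear(c=1). Cache: [dog(c=1) ant(c=2) plum(c=5)]
  12. access peach: MISS, evict dog(c=1). Cache: [peach(c=1) ant(c=2) plum(c=5)]
  13. access peach: HIT, count now 2. Cache: [ant(c=2) peach(c=2) plum(c=5)]
  14. access peach: HIT, count now 3. Cache: [ant(c=2) peach(c=3) plum(c=5)]
  15. access ant: HIT, count now 3. Cache: [peach(c=3) ant(c=3) plum(c=5)]
Total: 8 hits, 7 misses, 4 evictions

Hit rate = 8/15

Answer: 8/15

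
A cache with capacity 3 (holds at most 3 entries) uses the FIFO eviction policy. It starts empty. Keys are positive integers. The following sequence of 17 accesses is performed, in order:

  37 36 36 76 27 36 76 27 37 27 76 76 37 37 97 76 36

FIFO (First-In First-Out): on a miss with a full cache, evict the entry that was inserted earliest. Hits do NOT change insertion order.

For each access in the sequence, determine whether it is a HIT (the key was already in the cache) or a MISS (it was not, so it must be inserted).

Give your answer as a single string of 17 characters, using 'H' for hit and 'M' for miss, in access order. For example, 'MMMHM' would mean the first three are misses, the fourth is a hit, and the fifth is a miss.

Answer: MMHMMHHHMHHHHHMMM

Derivation:
FIFO simulation (capacity=3):
  1. access 37: MISS. Cache (old->new): [37]
  2. access 36: MISS. Cache (old->new): [37 36]
  3. access 36: HIT. Cache (old->new): [37 36]
  4. access 76: MISS. Cache (old->new): [37 36 76]
  5. access 27: MISS, evict 37. Cache (old->new): [36 76 27]
  6. access 36: HIT. Cache (old->new): [36 76 27]
  7. access 76: HIT. Cache (old->new): [36 76 27]
  8. access 27: HIT. Cache (old->new): [36 76 27]
  9. access 37: MISS, evict 36. Cache (old->new): [76 27 37]
  10. access 27: HIT. Cache (old->new): [76 27 37]
  11. access 76: HIT. Cache (old->new): [76 27 37]
  12. access 76: HIT. Cache (old->new): [76 27 37]
  13. access 37: HIT. Cache (old->new): [76 27 37]
  14. access 37: HIT. Cache (old->new): [76 27 37]
  15. access 97: MISS, evict 76. Cache (old->new): [27 37 97]
  16. access 76: MISS, evict 27. Cache (old->new): [37 97 76]
  17. access 36: MISS, evict 37. Cache (old->new): [97 76 36]
Total: 9 hits, 8 misses, 5 evictions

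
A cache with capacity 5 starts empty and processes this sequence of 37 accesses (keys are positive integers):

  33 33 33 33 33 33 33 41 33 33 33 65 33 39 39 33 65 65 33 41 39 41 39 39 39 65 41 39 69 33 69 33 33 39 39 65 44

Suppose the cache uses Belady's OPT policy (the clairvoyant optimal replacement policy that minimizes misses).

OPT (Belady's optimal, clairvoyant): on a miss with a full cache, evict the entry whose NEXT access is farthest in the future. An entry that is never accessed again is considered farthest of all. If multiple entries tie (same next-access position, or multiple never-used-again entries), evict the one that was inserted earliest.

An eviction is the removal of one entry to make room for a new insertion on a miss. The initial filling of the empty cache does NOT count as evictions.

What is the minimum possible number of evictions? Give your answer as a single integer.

OPT (Belady) simulation (capacity=5):
  1. access 33: MISS. Cache: [33]
  2. access 33: HIT. Next use of 33: step 3. Cache: [33]
  3. access 33: HIT. Next use of 33: step 4. Cache: [33]
  4. access 33: HIT. Next use of 33: step 5. Cache: [33]
  5. access 33: HIT. Next use of 33: step 6. Cache: [33]
  6. access 33: HIT. Next use of 33: step 7. Cache: [33]
  7. access 33: HIT. Next use of 33: step 9. Cache: [33]
  8. access 41: MISS. Cache: [33 41]
  9. access 33: HIT. Next use of 33: step 10. Cache: [33 41]
  10. access 33: HIT. Next use of 33: step 11. Cache: [33 41]
  11. access 33: HIT. Next use of 33: step 13. Cache: [33 41]
  12. access 65: MISS. Cache: [33 41 65]
  13. access 33: HIT. Next use of 33: step 16. Cache: [33 41 65]
  14. access 39: MISS. Cache: [33 41 65 39]
  15. access 39: HIT. Next use of 39: step 21. Cache: [33 41 65 39]
  16. access 33: HIT. Next use of 33: step 19. Cache: [33 41 65 39]
  17. access 65: HIT. Next use of 65: step 18. Cache: [33 41 65 39]
  18. access 65: HIT. Next use of 65: step 26. Cache: [33 41 65 39]
  19. access 33: HIT. Next use of 33: step 30. Cache: [33 41 65 39]
  20. access 41: HIT. Next use of 41: step 22. Cache: [33 41 65 39]
  21. access 39: HIT. Next use of 39: step 23. Cache: [33 41 65 39]
  22. access 41: HIT. Next use of 41: step 27. Cache: [33 41 65 39]
  23. access 39: HIT. Next use of 39: step 24. Cache: [33 41 65 39]
  24. access 39: HIT. Next use of 39: step 25. Cache: [33 41 65 39]
  25. access 39: HIT. Next use of 39: step 28. Cache: [33 41 65 39]
  26. access 65: HIT. Next use of 65: step 36. Cache: [33 41 65 39]
  27. access 41: HIT. Next use of 41: never. Cache: [33 41 65 39]
  28. access 39: HIT. Next use of 39: step 34. Cache: [33 41 65 39]
  29. access 69: MISS. Cache: [33 41 65 39 69]
  30. access 33: HIT. Next use of 33: step 32. Cache: [33 41 65 39 69]
  31. access 69: HIT. Next use of 69: never. Cache: [33 41 65 39 69]
  32. access 33: HIT. Next use of 33: step 33. Cache: [33 41 65 39 69]
  33. access 33: HIT. Next use of 33: never. Cache: [33 41 65 39 69]
  34. access 39: HIT. Next use of 39: step 35. Cache: [33 41 65 39 69]
  35. access 39: HIT. Next use of 39: never. Cache: [33 41 65 39 69]
  36. access 65: HIT. Next use of 65: never. Cache: [33 41 65 39 69]
  37. access 44: MISS, evict 33 (next use: never). Cache: [41 65 39 69 44]
Total: 31 hits, 6 misses, 1 evictions

Answer: 1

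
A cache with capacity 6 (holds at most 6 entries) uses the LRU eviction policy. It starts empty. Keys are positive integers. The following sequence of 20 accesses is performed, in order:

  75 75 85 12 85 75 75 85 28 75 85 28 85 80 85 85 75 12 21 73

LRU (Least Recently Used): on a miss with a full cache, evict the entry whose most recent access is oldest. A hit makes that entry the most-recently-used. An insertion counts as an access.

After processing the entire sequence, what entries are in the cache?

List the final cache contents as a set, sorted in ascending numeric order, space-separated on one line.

LRU simulation (capacity=6):
  1. access 75: MISS. Cache (LRU->MRU): [75]
  2. access 75: HIT. Cache (LRU->MRU): [75]
  3. access 85: MISS. Cache (LRU->MRU): [75 85]
  4. access 12: MISS. Cache (LRU->MRU): [75 85 12]
  5. access 85: HIT. Cache (LRU->MRU): [75 12 85]
  6. access 75: HIT. Cache (LRU->MRU): [12 85 75]
  7. access 75: HIT. Cache (LRU->MRU): [12 85 75]
  8. access 85: HIT. Cache (LRU->MRU): [12 75 85]
  9. access 28: MISS. Cache (LRU->MRU): [12 75 85 28]
  10. access 75: HIT. Cache (LRU->MRU): [12 85 28 75]
  11. access 85: HIT. Cache (LRU->MRU): [12 28 75 85]
  12. access 28: HIT. Cache (LRU->MRU): [12 75 85 28]
  13. access 85: HIT. Cache (LRU->MRU): [12 75 28 85]
  14. access 80: MISS. Cache (LRU->MRU): [12 75 28 85 80]
  15. access 85: HIT. Cache (LRU->MRU): [12 75 28 80 85]
  16. access 85: HIT. Cache (LRU->MRU): [12 75 28 80 85]
  17. access 75: HIT. Cache (LRU->MRU): [12 28 80 85 75]
  18. access 12: HIT. Cache (LRU->MRU): [28 80 85 75 12]
  19. access 21: MISS. Cache (LRU->MRU): [28 80 85 75 12 21]
  20. access 73: MISS, evict 28. Cache (LRU->MRU): [80 85 75 12 21 73]
Total: 13 hits, 7 misses, 1 evictions

Answer: 12 21 73 75 80 85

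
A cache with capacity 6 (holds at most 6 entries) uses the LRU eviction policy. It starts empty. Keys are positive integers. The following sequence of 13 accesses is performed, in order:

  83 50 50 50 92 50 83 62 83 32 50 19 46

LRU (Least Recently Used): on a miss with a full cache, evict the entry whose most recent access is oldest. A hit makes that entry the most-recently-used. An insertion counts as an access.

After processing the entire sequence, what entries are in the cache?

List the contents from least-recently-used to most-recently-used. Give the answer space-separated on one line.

LRU simulation (capacity=6):
  1. access 83: MISS. Cache (LRU->MRU): [83]
  2. access 50: MISS. Cache (LRU->MRU): [83 50]
  3. access 50: HIT. Cache (LRU->MRU): [83 50]
  4. access 50: HIT. Cache (LRU->MRU): [83 50]
  5. access 92: MISS. Cache (LRU->MRU): [83 50 92]
  6. access 50: HIT. Cache (LRU->MRU): [83 92 50]
  7. access 83: HIT. Cache (LRU->MRU): [92 50 83]
  8. access 62: MISS. Cache (LRU->MRU): [92 50 83 62]
  9. access 83: HIT. Cache (LRU->MRU): [92 50 62 83]
  10. access 32: MISS. Cache (LRU->MRU): [92 50 62 83 32]
  11. access 50: HIT. Cache (LRU->MRU): [92 62 83 32 50]
  12. access 19: MISS. Cache (LRU->MRU): [92 62 83 32 50 19]
  13. access 46: MISS, evict 92. Cache (LRU->MRU): [62 83 32 50 19 46]
Total: 6 hits, 7 misses, 1 evictions

Answer: 62 83 32 50 19 46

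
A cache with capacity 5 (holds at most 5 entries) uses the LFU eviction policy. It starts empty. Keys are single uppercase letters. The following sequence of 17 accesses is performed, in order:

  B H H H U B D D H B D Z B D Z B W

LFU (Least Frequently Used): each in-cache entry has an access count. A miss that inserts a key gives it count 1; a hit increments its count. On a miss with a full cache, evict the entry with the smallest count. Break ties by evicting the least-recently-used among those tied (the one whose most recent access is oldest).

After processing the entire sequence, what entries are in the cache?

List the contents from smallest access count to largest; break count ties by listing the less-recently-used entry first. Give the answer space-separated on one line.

Answer: W Z H D B

Derivation:
LFU simulation (capacity=5):
  1. access B: MISS. Cache: [B(c=1)]
  2. access H: MISS. Cache: [B(c=1) H(c=1)]
  3. access H: HIT, count now 2. Cache: [B(c=1) H(c=2)]
  4. access H: HIT, count now 3. Cache: [B(c=1) H(c=3)]
  5. access U: MISS. Cache: [B(c=1) U(c=1) H(c=3)]
  6. access B: HIT, count now 2. Cache: [U(c=1) B(c=2) H(c=3)]
  7. access D: MISS. Cache: [U(c=1) D(c=1) B(c=2) H(c=3)]
  8. access D: HIT, count now 2. Cache: [U(c=1) B(c=2) D(c=2) H(c=3)]
  9. access H: HIT, count now 4. Cache: [U(c=1) B(c=2) D(c=2) H(c=4)]
  10. access B: HIT, count now 3. Cache: [U(c=1) D(c=2) B(c=3) H(c=4)]
  11. access D: HIT, count now 3. Cache: [U(c=1) B(c=3) D(c=3) H(c=4)]
  12. access Z: MISS. Cache: [U(c=1) Z(c=1) B(c=3) D(c=3) H(c=4)]
  13. access B: HIT, count now 4. Cache: [U(c=1) Z(c=1) D(c=3) H(c=4) B(c=4)]
  14. access D: HIT, count now 4. Cache: [U(c=1) Z(c=1) H(c=4) B(c=4) D(c=4)]
  15. access Z: HIT, count now 2. Cache: [U(c=1) Z(c=2) H(c=4) B(c=4) D(c=4)]
  16. access B: HIT, count now 5. Cache: [U(c=1) Z(c=2) H(c=4) D(c=4) B(c=5)]
  17. access W: MISS, evict U(c=1). Cache: [W(c=1) Z(c=2) H(c=4) D(c=4) B(c=5)]
Total: 11 hits, 6 misses, 1 evictions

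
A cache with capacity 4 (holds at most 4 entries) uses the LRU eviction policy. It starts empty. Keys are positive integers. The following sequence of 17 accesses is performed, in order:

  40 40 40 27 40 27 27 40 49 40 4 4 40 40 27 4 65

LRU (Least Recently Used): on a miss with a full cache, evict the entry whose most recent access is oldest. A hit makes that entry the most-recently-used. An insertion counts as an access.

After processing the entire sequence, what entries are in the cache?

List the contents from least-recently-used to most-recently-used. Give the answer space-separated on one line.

LRU simulation (capacity=4):
  1. access 40: MISS. Cache (LRU->MRU): [40]
  2. access 40: HIT. Cache (LRU->MRU): [40]
  3. access 40: HIT. Cache (LRU->MRU): [40]
  4. access 27: MISS. Cache (LRU->MRU): [40 27]
  5. access 40: HIT. Cache (LRU->MRU): [27 40]
  6. access 27: HIT. Cache (LRU->MRU): [40 27]
  7. access 27: HIT. Cache (LRU->MRU): [40 27]
  8. access 40: HIT. Cache (LRU->MRU): [27 40]
  9. access 49: MISS. Cache (LRU->MRU): [27 40 49]
  10. access 40: HIT. Cache (LRU->MRU): [27 49 40]
  11. access 4: MISS. Cache (LRU->MRU): [27 49 40 4]
  12. access 4: HIT. Cache (LRU->MRU): [27 49 40 4]
  13. access 40: HIT. Cache (LRU->MRU): [27 49 4 40]
  14. access 40: HIT. Cache (LRU->MRU): [27 49 4 40]
  15. access 27: HIT. Cache (LRU->MRU): [49 4 40 27]
  16. access 4: HIT. Cache (LRU->MRU): [49 40 27 4]
  17. access 65: MISS, evict 49. Cache (LRU->MRU): [40 27 4 65]
Total: 12 hits, 5 misses, 1 evictions

Answer: 40 27 4 65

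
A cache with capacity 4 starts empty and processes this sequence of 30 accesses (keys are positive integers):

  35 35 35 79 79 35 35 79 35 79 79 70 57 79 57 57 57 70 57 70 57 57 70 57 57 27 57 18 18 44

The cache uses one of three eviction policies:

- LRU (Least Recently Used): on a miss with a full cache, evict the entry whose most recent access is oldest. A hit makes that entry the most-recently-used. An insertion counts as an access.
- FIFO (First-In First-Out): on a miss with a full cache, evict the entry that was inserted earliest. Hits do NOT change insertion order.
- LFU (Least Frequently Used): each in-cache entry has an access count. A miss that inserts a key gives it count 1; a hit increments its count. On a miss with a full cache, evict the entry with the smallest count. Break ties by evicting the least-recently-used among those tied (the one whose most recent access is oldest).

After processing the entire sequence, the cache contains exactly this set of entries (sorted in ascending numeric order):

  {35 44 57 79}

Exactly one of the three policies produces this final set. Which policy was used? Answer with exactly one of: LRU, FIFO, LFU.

Simulating under each policy and comparing final sets:
  LRU: final set = {18 27 44 57} -> differs
  FIFO: final set = {18 27 44 57} -> differs
  LFU: final set = {35 44 57 79} -> MATCHES target
Only LFU produces the target set.

Answer: LFU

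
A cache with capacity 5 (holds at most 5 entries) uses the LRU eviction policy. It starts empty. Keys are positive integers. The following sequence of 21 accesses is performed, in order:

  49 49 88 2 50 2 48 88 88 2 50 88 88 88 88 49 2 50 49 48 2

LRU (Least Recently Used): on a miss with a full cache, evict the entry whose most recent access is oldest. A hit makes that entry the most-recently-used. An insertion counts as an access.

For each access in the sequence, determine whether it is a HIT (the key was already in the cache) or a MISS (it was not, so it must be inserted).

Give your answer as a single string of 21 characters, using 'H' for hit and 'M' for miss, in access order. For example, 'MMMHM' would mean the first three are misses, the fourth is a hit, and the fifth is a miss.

Answer: MHMMMHMHHHHHHHHHHHHHH

Derivation:
LRU simulation (capacity=5):
  1. access 49: MISS. Cache (LRU->MRU): [49]
  2. access 49: HIT. Cache (LRU->MRU): [49]
  3. access 88: MISS. Cache (LRU->MRU): [49 88]
  4. access 2: MISS. Cache (LRU->MRU): [49 88 2]
  5. access 50: MISS. Cache (LRU->MRU): [49 88 2 50]
  6. access 2: HIT. Cache (LRU->MRU): [49 88 50 2]
  7. access 48: MISS. Cache (LRU->MRU): [49 88 50 2 48]
  8. access 88: HIT. Cache (LRU->MRU): [49 50 2 48 88]
  9. access 88: HIT. Cache (LRU->MRU): [49 50 2 48 88]
  10. access 2: HIT. Cache (LRU->MRU): [49 50 48 88 2]
  11. access 50: HIT. Cache (LRU->MRU): [49 48 88 2 50]
  12. access 88: HIT. Cache (LRU->MRU): [49 48 2 50 88]
  13. access 88: HIT. Cache (LRU->MRU): [49 48 2 50 88]
  14. access 88: HIT. Cache (LRU->MRU): [49 48 2 50 88]
  15. access 88: HIT. Cache (LRU->MRU): [49 48 2 50 88]
  16. access 49: HIT. Cache (LRU->MRU): [48 2 50 88 49]
  17. access 2: HIT. Cache (LRU->MRU): [48 50 88 49 2]
  18. access 50: HIT. Cache (LRU->MRU): [48 88 49 2 50]
  19. access 49: HIT. Cache (LRU->MRU): [48 88 2 50 49]
  20. access 48: HIT. Cache (LRU->MRU): [88 2 50 49 48]
  21. access 2: HIT. Cache (LRU->MRU): [88 50 49 48 2]
Total: 16 hits, 5 misses, 0 evictions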